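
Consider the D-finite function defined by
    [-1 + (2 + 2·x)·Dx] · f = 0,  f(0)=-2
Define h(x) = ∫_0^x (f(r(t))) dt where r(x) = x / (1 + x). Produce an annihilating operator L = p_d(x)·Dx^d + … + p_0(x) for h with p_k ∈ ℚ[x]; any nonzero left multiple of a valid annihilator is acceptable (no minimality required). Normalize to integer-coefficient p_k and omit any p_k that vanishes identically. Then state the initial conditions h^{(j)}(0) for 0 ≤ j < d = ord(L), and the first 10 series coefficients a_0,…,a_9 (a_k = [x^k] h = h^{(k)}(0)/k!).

f: a_k = -2, -1, 1/4, -1/8, 5/64, -7/128, 21/512, -33/1024, 429/16384, -715/32768, …
f∘r: x↦r, Dx↦Dx/r' in L_f ⇒ L₀.
h=∫₀ˣh₀: take L = L₀·Dx.
L = -Dx + (2 + 6·x + 4·x^2)·Dx^2  (order 2).
h: a_k = 0, -2, -1/2, 5/12, -13/32, 141/320, -133/256, 2353/3584, -7205/8192, 182461/147456, …
ICs: h(0) = 0, h′(0) = -2.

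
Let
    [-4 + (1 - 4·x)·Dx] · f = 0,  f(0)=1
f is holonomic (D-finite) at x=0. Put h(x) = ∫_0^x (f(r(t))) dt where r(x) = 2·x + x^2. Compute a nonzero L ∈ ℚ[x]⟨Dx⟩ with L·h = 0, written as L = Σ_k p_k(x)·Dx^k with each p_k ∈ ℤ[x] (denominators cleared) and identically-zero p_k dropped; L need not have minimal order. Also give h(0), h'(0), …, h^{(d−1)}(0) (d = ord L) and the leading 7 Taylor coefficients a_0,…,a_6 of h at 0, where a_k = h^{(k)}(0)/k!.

L = (8 + 8·x)·Dx + (-1 + 8·x + 4·x^2)·Dx^2  (order 2).
h: a_k = 0, 1, 4, 68/3, 144, 976, 20672/3, …
ICs: h(0) = 0, h′(0) = 1.

f: a_k = 1, 4, 16, 64, 256, 1024, 4096, …
Change of var in L_f (x↦r) gives L₀.
∫: right-multiply L₀ by Dx.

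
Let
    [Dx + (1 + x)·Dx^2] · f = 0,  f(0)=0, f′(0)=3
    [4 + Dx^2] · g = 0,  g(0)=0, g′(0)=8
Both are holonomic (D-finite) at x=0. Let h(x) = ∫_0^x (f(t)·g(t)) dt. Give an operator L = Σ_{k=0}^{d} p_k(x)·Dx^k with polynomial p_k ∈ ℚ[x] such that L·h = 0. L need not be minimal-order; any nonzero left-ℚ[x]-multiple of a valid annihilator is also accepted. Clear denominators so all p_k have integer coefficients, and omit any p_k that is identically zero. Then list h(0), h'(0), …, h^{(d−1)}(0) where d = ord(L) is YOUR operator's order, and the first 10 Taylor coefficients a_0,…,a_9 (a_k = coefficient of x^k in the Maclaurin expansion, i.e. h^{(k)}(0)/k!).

L = (168 + 864·x + 1456·x^2 + 1024·x^3 + 256·x^4)·Dx + (112 + 368·x + 384·x^2 + 128·x^3)·Dx^2 + (102 + 464·x + 744·x^2 + 512·x^3 + 128·x^4)·Dx^3 + (28 + 92·x + 96·x^2 + 32·x^3)·Dx^4 + (15 + 62·x + 95·x^2 + 64·x^3 + 16·x^4)·Dx^5  (order 5).
h: a_k = 0, 0, 0, 8, -3, -8/5, 1/3, 8/21, -1/5, 104/945, …
ICs: h(0) = 0, h′(0) = 0, h′′(0) = 0, h′′′(0) = 48, h′′′′(0) = -72.

f: a_k = 0, 3, -3/2, 1, -3/4, 3/5, -1/2, 3/7, -3/8, 1/3, …
g: a_k = 0, 8, 0, -16/3, 0, 16/15, 0, -32/315, 0, 16/2835, …
f·g: L₀ = L_f ⊗_s L_g, ord ≤ 2·2.
∫: right-multiply L₀ by Dx.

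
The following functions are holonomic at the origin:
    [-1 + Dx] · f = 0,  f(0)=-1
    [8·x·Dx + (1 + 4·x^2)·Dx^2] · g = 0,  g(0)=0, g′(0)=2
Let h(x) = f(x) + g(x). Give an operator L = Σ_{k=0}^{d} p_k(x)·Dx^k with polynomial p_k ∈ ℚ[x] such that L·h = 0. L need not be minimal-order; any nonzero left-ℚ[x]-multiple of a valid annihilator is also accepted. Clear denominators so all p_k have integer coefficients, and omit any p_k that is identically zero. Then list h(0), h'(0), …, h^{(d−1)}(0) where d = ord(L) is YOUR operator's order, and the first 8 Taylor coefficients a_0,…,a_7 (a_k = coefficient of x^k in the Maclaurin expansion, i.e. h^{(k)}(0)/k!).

L = (8 - 8·x - 96·x^2 - 32·x^3)·Dx + (-9 + 88·x^2 - 16·x^4)·Dx^2 + (1 + 8·x + 8·x^2 + 32·x^3 + 16·x^4)·Dx^3  (order 3).
h: a_k = -1, 1, -1/2, -17/6, -1/24, 767/120, -1/720, -92161/5040, …
ICs: h(0) = -1, h′(0) = 1, h′′(0) = -1.

f: a_k = -1, -1, -1/2, -1/6, -1/24, -1/120, -1/720, -1/5040, …
g: a_k = 0, 2, 0, -8/3, 0, 32/5, 0, -128/7, …
Weyl lclm of L_f,L_g ⇒ L₀ (ord ≤ 3).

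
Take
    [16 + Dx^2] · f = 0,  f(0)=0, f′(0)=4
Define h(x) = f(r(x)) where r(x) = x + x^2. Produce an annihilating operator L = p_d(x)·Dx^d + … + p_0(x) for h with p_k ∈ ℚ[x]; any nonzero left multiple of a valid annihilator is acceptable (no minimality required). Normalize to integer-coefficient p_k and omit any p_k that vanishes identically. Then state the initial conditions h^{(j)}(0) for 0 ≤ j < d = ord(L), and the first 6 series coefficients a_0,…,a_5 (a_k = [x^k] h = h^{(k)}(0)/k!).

L = (16 + 96·x + 192·x^2 + 128·x^3) - 2·Dx + (1 + 2·x)·Dx^2  (order 2).
h: a_k = 0, 4, 4, -32/3, -32, -352/15, …
ICs: h(0) = 0, h′(0) = 4.

f: a_k = 0, 4, 0, -32/3, 0, 128/15, …
Change of var in L_f (x↦r) gives L₀.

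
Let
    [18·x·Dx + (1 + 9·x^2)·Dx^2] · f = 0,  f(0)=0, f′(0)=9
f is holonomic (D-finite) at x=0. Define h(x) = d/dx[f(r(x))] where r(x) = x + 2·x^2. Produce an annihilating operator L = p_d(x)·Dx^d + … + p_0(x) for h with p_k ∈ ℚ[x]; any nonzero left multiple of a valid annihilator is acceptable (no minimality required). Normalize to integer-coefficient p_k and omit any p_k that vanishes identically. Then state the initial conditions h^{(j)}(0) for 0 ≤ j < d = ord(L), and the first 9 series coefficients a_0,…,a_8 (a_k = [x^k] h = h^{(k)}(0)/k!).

L = (-4 + 18·x + 144·x^2 + 432·x^3 + 432·x^4) + (1 + 4·x + 9·x^2 + 72·x^3 + 180·x^4 + 144·x^5)·Dx  (order 1).
h: a_k = 9, 36, -81, -648, -891, 7452, 34263, -11664, -544563, …
ICs: h(0) = 9.

f: a_k = 0, 9, 0, -27, 0, 729/5, 0, -6561/7, 0, …
Change of var in L_f (x↦r) gives L₀.
h=h₀': d/dx-closure on L₀ ⇒ L.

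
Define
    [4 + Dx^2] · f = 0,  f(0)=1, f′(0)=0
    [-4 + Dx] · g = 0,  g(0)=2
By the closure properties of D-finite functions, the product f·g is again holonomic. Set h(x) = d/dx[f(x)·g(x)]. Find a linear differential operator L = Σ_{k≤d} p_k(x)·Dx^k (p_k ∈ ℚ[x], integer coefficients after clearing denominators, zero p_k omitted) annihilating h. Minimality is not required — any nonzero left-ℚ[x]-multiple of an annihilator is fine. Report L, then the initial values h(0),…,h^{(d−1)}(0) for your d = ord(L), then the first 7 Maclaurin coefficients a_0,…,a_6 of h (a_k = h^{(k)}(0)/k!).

L = 20 - 8·Dx + Dx^2  (order 2).
h: a_k = 8, 24, 16, -112/3, -304/3, -624/5, -4448/45, …
ICs: h(0) = 8, h′(0) = 24.

f: a_k = 1, 0, -2, 0, 2/3, 0, -4/45, …
g: a_k = 2, 8, 16, 64/3, 64/3, 256/15, 512/45, …
f·g: L₀ = L_f ⊗_s L_g, ord ≤ 2·1.
Differentiate: ansatz ord ≤ ord L₀ ⇒ L.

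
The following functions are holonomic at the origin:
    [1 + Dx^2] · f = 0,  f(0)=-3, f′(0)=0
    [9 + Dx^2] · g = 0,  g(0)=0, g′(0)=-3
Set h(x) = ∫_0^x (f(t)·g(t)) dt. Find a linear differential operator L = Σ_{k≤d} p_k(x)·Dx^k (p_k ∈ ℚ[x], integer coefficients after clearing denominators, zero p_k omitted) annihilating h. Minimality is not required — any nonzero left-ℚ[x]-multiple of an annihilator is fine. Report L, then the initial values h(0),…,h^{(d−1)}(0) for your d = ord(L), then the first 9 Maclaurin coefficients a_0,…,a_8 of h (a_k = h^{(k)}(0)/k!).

f: a_k = -3, 0, 3/2, 0, -1/8, 0, 1/240, 0, -1/13440, …
g: a_k = 0, -3, 0, 9/2, 0, -81/40, 0, 243/560, 0, …
L₀ := L_f ⊗_s L_g (sym. prod.), ord ≤ 4.
∫: right-multiply L₀ by Dx.
L = 64·Dx + 20·Dx^3 + Dx^5  (order 5).
h: a_k = 0, 0, 9/2, 0, -9/2, 0, 11/5, 0, -43/70, …
ICs: h(0) = 0, h′(0) = 0, h′′(0) = 9, h′′′(0) = 0, h′′′′(0) = -108.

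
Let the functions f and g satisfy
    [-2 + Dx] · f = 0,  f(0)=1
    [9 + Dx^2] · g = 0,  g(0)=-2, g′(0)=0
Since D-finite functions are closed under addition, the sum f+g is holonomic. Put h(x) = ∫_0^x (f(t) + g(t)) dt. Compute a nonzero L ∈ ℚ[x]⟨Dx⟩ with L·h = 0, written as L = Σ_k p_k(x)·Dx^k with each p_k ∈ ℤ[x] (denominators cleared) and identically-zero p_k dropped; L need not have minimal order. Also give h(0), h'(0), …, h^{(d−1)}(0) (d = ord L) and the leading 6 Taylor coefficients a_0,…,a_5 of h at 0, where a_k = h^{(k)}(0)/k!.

f: a_k = 1, 2, 2, 4/3, 2/3, 4/15, …
g: a_k = -2, 0, 9, 0, -27/4, 0, …
Weyl lclm of L_f,L_g ⇒ L₀ (ord ≤ 3).
Integrate: L := L₀·Dx.
L = -18·Dx + 9·Dx^2 - 2·Dx^3 + Dx^4  (order 4).
h: a_k = 0, -1, 1, 11/3, 1/3, -73/60, …
ICs: h(0) = 0, h′(0) = -1, h′′(0) = 2, h′′′(0) = 22.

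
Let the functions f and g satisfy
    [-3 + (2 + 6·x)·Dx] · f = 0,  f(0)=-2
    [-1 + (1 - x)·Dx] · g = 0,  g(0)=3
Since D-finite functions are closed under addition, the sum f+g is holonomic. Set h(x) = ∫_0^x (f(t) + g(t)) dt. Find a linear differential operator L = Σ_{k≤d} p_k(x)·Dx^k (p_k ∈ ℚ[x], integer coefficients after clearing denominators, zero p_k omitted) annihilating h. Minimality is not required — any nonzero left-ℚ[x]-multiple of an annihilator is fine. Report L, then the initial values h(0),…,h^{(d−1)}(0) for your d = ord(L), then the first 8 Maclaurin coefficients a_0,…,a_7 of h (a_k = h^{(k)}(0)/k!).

L = (21 + 27·x)·Dx + (-17 - 30·x - 81·x^2)·Dx^2 + (-2 + 14·x + 42·x^2 - 54·x^3)·Dx^3  (order 3).
h: a_k = 0, 1, 0, 7/4, -3/32, 597/320, -439/256, 16845/3584, …
ICs: h(0) = 0, h′(0) = 1, h′′(0) = 0.

f: a_k = -2, -3, 9/4, -27/8, 405/64, -1701/128, 15309/512, -72171/1024, …
g: a_k = 3, 3, 3, 3, 3, 3, 3, 3, …
f+g: L₀ = lclm(L_f,L_g), ord ≤ 1+1.
Integrate: L := L₀·Dx.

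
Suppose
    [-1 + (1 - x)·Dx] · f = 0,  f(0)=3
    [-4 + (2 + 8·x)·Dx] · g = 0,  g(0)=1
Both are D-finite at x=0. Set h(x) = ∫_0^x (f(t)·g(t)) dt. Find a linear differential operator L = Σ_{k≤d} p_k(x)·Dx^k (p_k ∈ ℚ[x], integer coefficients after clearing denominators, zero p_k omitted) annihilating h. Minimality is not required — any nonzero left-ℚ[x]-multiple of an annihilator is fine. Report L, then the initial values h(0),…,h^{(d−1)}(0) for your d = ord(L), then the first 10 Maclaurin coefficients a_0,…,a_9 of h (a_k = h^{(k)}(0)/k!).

L = (3 + 2·x)·Dx + (-1 - 3·x + 4·x^2)·Dx^2  (order 2).
h: a_k = 0, 3, 9/2, 1, 15/4, -3, 23/2, -183/7, 609/8, -655/3, …
ICs: h(0) = 0, h′(0) = 3.

f: a_k = 3, 3, 3, 3, 3, 3, 3, 3, 3, 3, …
g: a_k = 1, 2, -2, 4, -10, 28, -84, 264, -858, 2860, …
h₀=f·g: eliminate ⇒ L₀, order ≤ 1·1.
h=∫h₀ ⇒ L = L₀·Dx.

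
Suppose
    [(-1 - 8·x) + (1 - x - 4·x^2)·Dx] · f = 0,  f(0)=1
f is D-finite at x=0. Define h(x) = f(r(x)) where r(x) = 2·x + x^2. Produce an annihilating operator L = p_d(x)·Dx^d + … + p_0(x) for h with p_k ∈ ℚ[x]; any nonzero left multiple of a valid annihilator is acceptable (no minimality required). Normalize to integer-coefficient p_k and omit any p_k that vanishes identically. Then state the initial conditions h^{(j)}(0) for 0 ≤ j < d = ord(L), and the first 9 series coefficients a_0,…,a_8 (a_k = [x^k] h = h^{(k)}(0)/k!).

L = (2 + 34·x + 48·x^2 + 16·x^3) + (-1 + 2·x + 17·x^2 + 16·x^3 + 4·x^4)·Dx  (order 1).
h: a_k = 1, 2, 21, 92, 577, 3062, 17489, 96632, 541877, …
ICs: h(0) = 1.

f: a_k = 1, 1, 5, 9, 29, 65, 181, 441, 1165, …
Change of var in L_f (x↦r) gives L₀.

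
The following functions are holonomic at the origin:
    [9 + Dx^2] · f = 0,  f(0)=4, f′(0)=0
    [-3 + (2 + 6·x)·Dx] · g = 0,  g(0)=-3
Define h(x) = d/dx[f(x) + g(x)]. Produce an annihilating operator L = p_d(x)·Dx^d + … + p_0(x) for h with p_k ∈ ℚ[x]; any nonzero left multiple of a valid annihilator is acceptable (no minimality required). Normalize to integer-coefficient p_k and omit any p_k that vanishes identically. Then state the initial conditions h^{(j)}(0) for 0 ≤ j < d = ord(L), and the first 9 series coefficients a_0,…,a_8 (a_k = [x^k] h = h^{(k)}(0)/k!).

L = (-513 - 648·x - 972·x^2) + (-126 - 810·x - 1944·x^2 - 1944·x^3)·Dx + (-57 - 72·x - 108·x^2)·Dx^2 + (-14 - 90·x - 216·x^2 - 216·x^3)·Dx^3  (order 3).
h: a_k = -9/2, -117/4, -243/16, 2943/32, -25515/256, 626697/2560, -1515591/2048, 296286741/143360, -379980315/65536, …
ICs: h(0) = -9/2, h′(0) = -117/4, h′′(0) = -243/8.

f: a_k = 4, 0, -18, 0, 27/2, 0, -81/20, 0, 729/1120, …
g: a_k = -3, -9/2, 27/8, -81/16, 1215/128, -5103/256, 45927/1024, -216513/2048, 8444007/32768, …
L₀ := lclm(L_f,L_g); ord L₀ ≤ 2+1.
Derive L from L₀ (diff closure).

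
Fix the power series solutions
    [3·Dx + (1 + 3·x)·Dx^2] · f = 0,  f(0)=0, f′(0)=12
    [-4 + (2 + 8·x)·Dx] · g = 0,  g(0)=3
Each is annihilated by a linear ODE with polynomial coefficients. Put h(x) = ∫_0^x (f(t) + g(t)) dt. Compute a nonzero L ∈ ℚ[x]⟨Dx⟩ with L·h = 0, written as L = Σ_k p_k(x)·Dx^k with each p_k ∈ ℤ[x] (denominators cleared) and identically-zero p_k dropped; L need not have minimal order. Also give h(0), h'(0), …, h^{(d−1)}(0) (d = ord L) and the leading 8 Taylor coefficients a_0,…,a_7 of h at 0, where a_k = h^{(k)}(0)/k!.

f: a_k = 0, 12, -18, 36, -81, 972/5, -486, 8748/7, …
g: a_k = 3, 6, -6, 12, -30, 84, -252, 792, …
f+g: L₀ = lclm(L_f,L_g), ord ≤ 2+1.
∫: right-multiply L₀ by Dx.
L = 36·x·Dx^2 + (6 + 72·x + 180·x^2)·Dx^3 + (1 + 13·x + 54·x^2 + 72·x^3)·Dx^4  (order 4).
h: a_k = 0, 3, 9, -8, 12, -111/5, 232/5, -738/7, …
ICs: h(0) = 0, h′(0) = 3, h′′(0) = 18, h′′′(0) = -48.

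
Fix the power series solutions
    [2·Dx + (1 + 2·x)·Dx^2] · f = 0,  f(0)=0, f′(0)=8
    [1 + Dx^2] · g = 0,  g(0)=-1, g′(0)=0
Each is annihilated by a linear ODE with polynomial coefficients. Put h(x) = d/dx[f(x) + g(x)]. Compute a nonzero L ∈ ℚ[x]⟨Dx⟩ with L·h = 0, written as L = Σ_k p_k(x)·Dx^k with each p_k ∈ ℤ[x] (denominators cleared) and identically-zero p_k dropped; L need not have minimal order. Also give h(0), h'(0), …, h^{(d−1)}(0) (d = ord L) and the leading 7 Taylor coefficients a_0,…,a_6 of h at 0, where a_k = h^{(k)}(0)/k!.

f: a_k = 0, 8, -8, 32/3, -16, 128/5, -128/3, …
g: a_k = -1, 0, 1/2, 0, -1/24, 0, 1/720, …
h₀=f+g: left-lcm gives L₀, ord ≤ 4.
h=h₀': d/dx-closure on L₀ ⇒ L.
L = (50 + 8·x + 8·x^2) + (9 + 22·x + 12·x^2 + 8·x^3)·Dx + (50 + 8·x + 8·x^2)·Dx^2 + (9 + 22·x + 12·x^2 + 8·x^3)·Dx^3  (order 3).
h: a_k = 8, -15, 32, -385/6, 128, -30719/120, 512, …
ICs: h(0) = 8, h′(0) = -15, h′′(0) = 64.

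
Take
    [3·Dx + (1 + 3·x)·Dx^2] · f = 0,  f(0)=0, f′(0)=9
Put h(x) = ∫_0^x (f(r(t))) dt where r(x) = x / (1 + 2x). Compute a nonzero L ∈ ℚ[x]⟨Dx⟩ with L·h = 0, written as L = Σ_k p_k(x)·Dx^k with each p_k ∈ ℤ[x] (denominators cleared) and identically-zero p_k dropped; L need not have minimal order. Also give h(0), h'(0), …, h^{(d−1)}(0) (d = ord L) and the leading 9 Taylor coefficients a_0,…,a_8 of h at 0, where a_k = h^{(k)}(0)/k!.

L = (7 + 20·x)·Dx^2 + (1 + 7·x + 10·x^2)·Dx^3  (order 3).
h: a_k = 0, 0, 9/2, -21/2, 117/4, -1827/20, 3093/10, -2223/2, 233991/56, …
ICs: h(0) = 0, h′(0) = 0, h′′(0) = 9.

f: a_k = 0, 9, -27/2, 27, -243/4, 729/5, -729/2, 6561/7, -19683/8, …
h₀=f(r): pull back L_f along r ⇒ L₀.
Integrate: L := L₀·Dx.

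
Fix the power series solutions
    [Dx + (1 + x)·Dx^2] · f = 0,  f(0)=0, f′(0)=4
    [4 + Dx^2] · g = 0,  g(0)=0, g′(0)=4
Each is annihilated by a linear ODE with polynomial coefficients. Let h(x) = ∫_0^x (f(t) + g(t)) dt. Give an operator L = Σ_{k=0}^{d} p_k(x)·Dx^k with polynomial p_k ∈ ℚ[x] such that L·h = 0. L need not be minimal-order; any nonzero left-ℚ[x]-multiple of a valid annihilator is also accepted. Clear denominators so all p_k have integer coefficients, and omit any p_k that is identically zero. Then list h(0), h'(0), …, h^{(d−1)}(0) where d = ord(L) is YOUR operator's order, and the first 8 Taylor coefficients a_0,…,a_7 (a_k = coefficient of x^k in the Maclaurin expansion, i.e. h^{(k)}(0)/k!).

L = (20 + 16·x + 8·x^2)·Dx^2 + (12 + 28·x + 24·x^2 + 8·x^3)·Dx^3 + (5 + 4·x + 2·x^2)·Dx^4 + (3 + 7·x + 6·x^2 + 2·x^3)·Dx^5  (order 5).
h: a_k = 0, 0, 4, -2/3, -1/3, -1/5, 2/9, -2/21, …
ICs: h(0) = 0, h′(0) = 0, h′′(0) = 8, h′′′(0) = -4, h′′′′(0) = -8.

f: a_k = 0, 4, -2, 4/3, -1, 4/5, -2/3, 4/7, …
g: a_k = 0, 4, 0, -8/3, 0, 8/15, 0, -16/315, …
Sum ⇒ L₀ = lclm(L_f,L_g) in ℚ(x)⟨Dx⟩.
∫: right-multiply L₀ by Dx.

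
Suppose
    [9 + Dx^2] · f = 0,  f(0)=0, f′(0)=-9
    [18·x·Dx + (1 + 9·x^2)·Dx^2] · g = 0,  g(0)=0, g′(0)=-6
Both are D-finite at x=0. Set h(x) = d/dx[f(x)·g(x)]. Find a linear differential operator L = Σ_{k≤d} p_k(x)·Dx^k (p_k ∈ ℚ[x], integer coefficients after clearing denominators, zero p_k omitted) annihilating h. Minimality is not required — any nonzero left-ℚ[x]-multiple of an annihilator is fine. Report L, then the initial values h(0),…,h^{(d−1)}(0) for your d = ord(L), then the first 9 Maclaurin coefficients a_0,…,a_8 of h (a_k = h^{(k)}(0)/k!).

f: a_k = 0, -9, 0, 27/2, 0, -243/40, 0, 729/560, 0, …
g: a_k = 0, -6, 0, 18, 0, -486/5, 0, 4374/7, 0, …
h₀=f·g: eliminate ⇒ L₀, order ≤ 2·2.
Differentiate: ansatz ord ≤ ord L₀ ⇒ L.
L = (8910 + 214326·x^2 + 3024621·x^4 + 5668704·x^6 + 6377292·x^8 + 9565938·x^10 + 43046721·x^12) + (5508·x + 207036·x^3 + 1837080·x^5 + 4723920·x^7 + 10628820·x^9 + 19131876·x^11)·Dx + (1080 + 27540·x^2 + 389286·x^4 + 971028·x^6 + 1889568·x^8 + 4251528·x^10 + 9565938·x^12)·Dx^2 + (612·x + 23004·x^3 + 204120·x^5 + 524880·x^7 + 1180980·x^9 + 2125764·x^11)·Dx^3 + (10 + 414·x^2 + 5913·x^4 + 37908·x^6 + 131220·x^8 + 354294·x^10 + 531441·x^12)·Dx^4  (order 4).
h: a_k = 0, 108, 0, -972, 0, 13851/2, 0, -282123/5, 0, …
ICs: h(0) = 0, h′(0) = 108, h′′(0) = 0, h′′′(0) = -5832.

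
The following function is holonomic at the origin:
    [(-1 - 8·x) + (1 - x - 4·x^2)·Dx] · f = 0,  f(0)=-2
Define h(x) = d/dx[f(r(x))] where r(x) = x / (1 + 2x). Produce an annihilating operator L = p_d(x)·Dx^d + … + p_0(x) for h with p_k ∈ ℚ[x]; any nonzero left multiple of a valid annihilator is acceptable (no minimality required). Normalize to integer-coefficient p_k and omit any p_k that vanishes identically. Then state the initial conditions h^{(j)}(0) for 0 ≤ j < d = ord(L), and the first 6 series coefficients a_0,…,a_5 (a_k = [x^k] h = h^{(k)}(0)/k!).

f: a_k = -2, -2, -10, -18, -58, -130, …
L₀ from L_f via x↦r, Dx↦r'^{-1}Dx.
h₀' ⇒ L via d/dx closure of L₀.
L = (6 + 12·x + 72·x^2 + 80·x^3) + (-1 - 15·x - 54·x^2 - 36·x^3 + 40·x^4)·Dx  (order 1).
h: a_k = -2, -12, 42, -216, 950, -4068, …
ICs: h(0) = -2.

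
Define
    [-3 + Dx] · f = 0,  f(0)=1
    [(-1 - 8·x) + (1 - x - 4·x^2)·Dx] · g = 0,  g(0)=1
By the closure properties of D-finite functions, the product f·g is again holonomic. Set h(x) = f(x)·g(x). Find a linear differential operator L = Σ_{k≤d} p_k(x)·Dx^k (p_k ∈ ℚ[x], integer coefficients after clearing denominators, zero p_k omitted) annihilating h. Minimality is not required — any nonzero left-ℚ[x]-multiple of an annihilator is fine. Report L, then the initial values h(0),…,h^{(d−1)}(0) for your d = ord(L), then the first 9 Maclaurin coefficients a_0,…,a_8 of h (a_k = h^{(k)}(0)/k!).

L = (4 + 5·x - 12·x^2) + (-1 + x + 4·x^2)·Dx  (order 1).
h: a_k = 1, 4, 25/2, 33, 691/8, 1102/5, 45353/80, 81141/56, 16651081/4480, …
ICs: h(0) = 1.

f: a_k = 1, 3, 9/2, 9/2, 27/8, 81/40, 81/80, 243/560, 729/4480, …
g: a_k = 1, 1, 5, 9, 29, 65, 181, 441, 1165, …
L₀ := L_f ⊗_s L_g (sym. prod.), ord ≤ 1.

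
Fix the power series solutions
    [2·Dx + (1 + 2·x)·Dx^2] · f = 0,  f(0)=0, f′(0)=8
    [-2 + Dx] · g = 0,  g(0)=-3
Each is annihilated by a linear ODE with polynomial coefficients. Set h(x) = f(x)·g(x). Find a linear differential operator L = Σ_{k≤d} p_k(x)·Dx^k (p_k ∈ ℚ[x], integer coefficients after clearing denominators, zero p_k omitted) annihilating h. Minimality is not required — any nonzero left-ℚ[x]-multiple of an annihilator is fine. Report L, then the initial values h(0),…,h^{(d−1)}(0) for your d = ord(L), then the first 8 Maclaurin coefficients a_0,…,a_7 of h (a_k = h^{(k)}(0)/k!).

f: a_k = 0, 8, -8, 32/3, -16, 128/5, -128/3, 512/7, …
g: a_k = -3, -6, -6, -4, -2, -4/5, -4/15, -8/105, …
Sym-product of L_f,L_g gives L₀ (≤ ord 2).
L = 8·x + (-2 - 8·x)·Dx + (1 + 2·x)·Dx^2  (order 2).
h: a_k = 0, -24, -24, -32, 0, -144/5, 112/3, -1472/21, …
ICs: h(0) = 0, h′(0) = -24.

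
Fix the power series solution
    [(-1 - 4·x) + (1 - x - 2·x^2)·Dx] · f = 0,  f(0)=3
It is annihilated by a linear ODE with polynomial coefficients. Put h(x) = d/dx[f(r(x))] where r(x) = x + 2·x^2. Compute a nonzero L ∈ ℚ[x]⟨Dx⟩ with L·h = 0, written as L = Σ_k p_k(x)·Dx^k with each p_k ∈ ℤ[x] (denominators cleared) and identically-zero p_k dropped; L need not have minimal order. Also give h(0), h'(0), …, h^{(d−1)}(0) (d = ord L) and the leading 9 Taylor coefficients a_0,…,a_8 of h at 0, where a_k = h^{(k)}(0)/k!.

f: a_k = 3, 3, 9, 15, 33, 63, 129, 255, 513, …
Change of var in L_f (x↦r) gives L₀.
Derive L from L₀ (diff closure).
L = (10 + 72·x + 240·x^2 + 544·x^3 + 1344·x^4 + 1920·x^5 + 1280·x^6) + (-1 - 7·x - 12·x^2 + 32·x^3 + 200·x^4 + 384·x^5 + 448·x^6 + 256·x^7)·Dx  (order 1).
h: a_k = 3, 30, 153, 636, 2535, 10026, 37653, 139128, 506979, …
ICs: h(0) = 3.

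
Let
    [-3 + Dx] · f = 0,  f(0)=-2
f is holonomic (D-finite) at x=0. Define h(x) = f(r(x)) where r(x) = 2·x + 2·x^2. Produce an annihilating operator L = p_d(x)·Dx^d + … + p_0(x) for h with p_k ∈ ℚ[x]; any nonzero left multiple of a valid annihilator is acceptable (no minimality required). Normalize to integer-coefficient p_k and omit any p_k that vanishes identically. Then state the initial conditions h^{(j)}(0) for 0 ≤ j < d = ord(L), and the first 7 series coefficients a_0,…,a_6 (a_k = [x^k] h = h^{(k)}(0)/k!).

f: a_k = -2, -6, -9, -9, -27/4, -81/20, -81/40, …
h₀=f(r): pull back L_f along r ⇒ L₀.
L = (-6 - 12·x) + Dx  (order 1).
h: a_k = -2, -12, -48, -144, -360, -3888/5, -7488/5, …
ICs: h(0) = -2.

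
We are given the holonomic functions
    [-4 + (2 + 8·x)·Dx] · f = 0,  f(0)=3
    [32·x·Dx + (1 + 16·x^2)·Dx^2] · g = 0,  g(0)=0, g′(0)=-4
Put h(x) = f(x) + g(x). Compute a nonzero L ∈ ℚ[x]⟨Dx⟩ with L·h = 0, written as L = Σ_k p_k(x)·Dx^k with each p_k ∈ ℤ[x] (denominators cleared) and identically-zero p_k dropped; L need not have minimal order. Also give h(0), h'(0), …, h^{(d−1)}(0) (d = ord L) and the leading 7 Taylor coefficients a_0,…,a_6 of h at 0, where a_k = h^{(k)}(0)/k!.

f: a_k = 3, 6, -6, 12, -30, 84, -252, …
g: a_k = 0, -4, 0, 64/3, 0, -1024/5, 0, …
L₀ := lclm(L_f,L_g); ord L₀ ≤ 1+2.
L = (-32 - 320·x + 1536·x^2 + 3072·x^3)·Dx + (-22 - 128·x + 320·x^2 + 6144·x^3 + 10752·x^4)·Dx^2 + (-1 + 12·x + 96·x^2 + 384·x^3 + 1792·x^4 + 3072·x^5)·Dx^3  (order 3).
h: a_k = 3, 2, -6, 100/3, -30, -604/5, -252, …
ICs: h(0) = 3, h′(0) = 2, h′′(0) = -12.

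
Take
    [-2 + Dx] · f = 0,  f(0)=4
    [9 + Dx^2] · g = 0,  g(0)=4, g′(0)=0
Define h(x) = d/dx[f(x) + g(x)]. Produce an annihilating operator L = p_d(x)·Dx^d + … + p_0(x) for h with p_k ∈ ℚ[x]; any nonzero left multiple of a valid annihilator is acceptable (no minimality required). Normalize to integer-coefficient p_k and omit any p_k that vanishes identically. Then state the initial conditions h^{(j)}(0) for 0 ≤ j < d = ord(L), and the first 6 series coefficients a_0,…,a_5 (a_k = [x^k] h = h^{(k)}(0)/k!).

f: a_k = 4, 8, 8, 16/3, 8/3, 16/15, …
g: a_k = 4, 0, -18, 0, 27/2, 0, …
f+g: L₀ = lclm(L_f,L_g), ord ≤ 1+2.
h=h₀': d/dx-closure on L₀ ⇒ L.
L = 18 - 9·Dx + 2·Dx^2 - Dx^3  (order 3).
h: a_k = 8, -20, 16, 194/3, 16/3, -133/6, …
ICs: h(0) = 8, h′(0) = -20, h′′(0) = 32.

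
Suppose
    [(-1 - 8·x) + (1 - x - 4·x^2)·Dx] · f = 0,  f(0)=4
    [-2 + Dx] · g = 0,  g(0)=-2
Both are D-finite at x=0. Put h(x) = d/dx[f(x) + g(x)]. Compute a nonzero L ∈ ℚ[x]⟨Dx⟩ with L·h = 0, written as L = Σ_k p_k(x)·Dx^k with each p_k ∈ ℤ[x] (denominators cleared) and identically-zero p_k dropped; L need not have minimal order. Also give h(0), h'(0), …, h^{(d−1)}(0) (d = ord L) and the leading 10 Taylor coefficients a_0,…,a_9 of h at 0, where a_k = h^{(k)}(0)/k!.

L = (34 + 452·x + 512·x^2 + 1920·x^3 + 768·x^4) + (-25 - 228·x - 334·x^2 - 864·x^3 + 160·x^4 + 256·x^5)·Dx + (4 + x + 39·x^2 - 48·x^3 - 272·x^4 - 128·x^5)·Dx^2  (order 2).
h: a_k = 0, 32, 100, 1376/3, 3892/3, 65144/15, 555644/45, 11743168/315, 33214852/315, 860592584/2835, …
ICs: h(0) = 0, h′(0) = 32.

f: a_k = 4, 4, 20, 36, 116, 260, 724, 1764, 4660, 11716, …
g: a_k = -2, -4, -4, -8/3, -4/3, -8/15, -8/45, -16/315, -4/315, -8/2835, …
h₀=f+g: left-lcm gives L₀, ord ≤ 2.
Derive L from L₀ (diff closure).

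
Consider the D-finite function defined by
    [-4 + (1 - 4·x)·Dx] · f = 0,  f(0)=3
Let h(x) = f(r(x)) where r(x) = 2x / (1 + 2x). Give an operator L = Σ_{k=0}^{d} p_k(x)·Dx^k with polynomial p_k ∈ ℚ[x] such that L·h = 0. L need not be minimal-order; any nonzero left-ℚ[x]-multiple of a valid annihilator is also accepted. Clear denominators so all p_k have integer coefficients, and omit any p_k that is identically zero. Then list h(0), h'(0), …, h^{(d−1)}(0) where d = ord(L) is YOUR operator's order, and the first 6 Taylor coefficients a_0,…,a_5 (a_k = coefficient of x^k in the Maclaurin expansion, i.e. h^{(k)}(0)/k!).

L = 8 + (-1 + 4·x + 12·x^2)·Dx  (order 1).
h: a_k = 3, 24, 144, 864, 5184, 31104, …
ICs: h(0) = 3.

f: a_k = 3, 12, 48, 192, 768, 3072, …
h₀=f(r): pull back L_f along r ⇒ L₀.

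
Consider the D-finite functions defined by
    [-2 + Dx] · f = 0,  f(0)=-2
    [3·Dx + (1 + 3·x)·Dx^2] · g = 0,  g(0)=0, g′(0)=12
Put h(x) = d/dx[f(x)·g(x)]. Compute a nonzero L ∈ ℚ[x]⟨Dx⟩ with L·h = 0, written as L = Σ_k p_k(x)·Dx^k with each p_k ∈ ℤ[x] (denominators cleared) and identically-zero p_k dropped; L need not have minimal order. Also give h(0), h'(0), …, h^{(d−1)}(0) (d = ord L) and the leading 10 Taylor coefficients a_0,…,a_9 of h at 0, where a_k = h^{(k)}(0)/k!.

L = (20 - 24·x + 72·x^2) + (-8 + 6·x - 72·x^2)·Dx + (-1 + 3·x + 18·x^2)·Dx^2  (order 2).
h: a_k = -24, -24, -144, 232, -884, 2640, -121544/15, 369496/15, -2614026/35, 213510604/945, …
ICs: h(0) = -24, h′(0) = -24.

f: a_k = -2, -4, -4, -8/3, -4/3, -8/15, -8/45, -16/315, -4/315, -8/2835, …
g: a_k = 0, 12, -18, 36, -81, 972/5, -486, 8748/7, -6561/2, 8748, …
f·g: L₀ = L_f ⊗_s L_g, ord ≤ 1·2.
h₀' ⇒ L via d/dx closure of L₀.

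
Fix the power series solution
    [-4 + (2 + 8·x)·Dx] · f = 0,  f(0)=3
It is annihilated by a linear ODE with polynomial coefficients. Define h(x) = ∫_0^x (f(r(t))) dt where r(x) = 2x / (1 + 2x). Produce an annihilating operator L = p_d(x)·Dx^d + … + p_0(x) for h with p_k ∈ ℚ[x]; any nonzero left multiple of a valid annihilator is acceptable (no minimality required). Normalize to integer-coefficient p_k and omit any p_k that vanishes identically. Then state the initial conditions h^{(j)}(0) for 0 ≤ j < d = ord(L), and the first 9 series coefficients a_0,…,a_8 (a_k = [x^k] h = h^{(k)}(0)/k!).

L = -4·Dx + (1 + 12·x + 20·x^2)·Dx^2  (order 2).
h: a_k = 0, 3, 6, -16, 60, -288, 1632, -72192/7, 70176, …
ICs: h(0) = 0, h′(0) = 3.

f: a_k = 3, 6, -6, 12, -30, 84, -252, 792, -2574, …
Change of var in L_f (x↦r) gives L₀.
∫: right-multiply L₀ by Dx.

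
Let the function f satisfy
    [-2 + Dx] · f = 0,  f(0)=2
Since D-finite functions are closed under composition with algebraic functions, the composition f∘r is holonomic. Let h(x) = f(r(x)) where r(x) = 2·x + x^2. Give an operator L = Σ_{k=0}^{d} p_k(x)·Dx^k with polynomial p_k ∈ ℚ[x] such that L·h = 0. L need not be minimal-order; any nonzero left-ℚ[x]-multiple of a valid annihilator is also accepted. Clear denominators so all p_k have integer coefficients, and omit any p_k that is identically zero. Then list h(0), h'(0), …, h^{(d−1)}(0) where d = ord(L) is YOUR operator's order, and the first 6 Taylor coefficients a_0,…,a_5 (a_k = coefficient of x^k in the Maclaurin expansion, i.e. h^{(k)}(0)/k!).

f: a_k = 2, 4, 4, 8/3, 4/3, 8/15, …
f∘r: x↦r, Dx↦Dx/r' in L_f ⇒ L₀.
L = (-4 - 4·x) + Dx  (order 1).
h: a_k = 2, 8, 20, 112/3, 172/3, 1136/15, …
ICs: h(0) = 2.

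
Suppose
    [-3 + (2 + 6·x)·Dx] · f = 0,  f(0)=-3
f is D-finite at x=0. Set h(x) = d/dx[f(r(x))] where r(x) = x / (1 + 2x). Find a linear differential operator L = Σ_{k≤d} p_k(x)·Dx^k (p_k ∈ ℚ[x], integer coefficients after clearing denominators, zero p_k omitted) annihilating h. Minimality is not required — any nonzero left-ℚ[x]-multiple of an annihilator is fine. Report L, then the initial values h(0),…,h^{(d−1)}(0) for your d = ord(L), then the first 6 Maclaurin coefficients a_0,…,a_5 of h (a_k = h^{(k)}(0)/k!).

L = (-11 - 40·x) + (-2 - 14·x - 20·x^2)·Dx  (order 1).
h: a_k = -9/2, 99/4, -1755/16, 14895/32, -508635/256, 4432509/512, …
ICs: h(0) = -9/2.

f: a_k = -3, -9/2, 27/8, -81/16, 1215/128, -5103/256, …
f∘r: x↦r, Dx↦Dx/r' in L_f ⇒ L₀.
Derive L from L₀ (diff closure).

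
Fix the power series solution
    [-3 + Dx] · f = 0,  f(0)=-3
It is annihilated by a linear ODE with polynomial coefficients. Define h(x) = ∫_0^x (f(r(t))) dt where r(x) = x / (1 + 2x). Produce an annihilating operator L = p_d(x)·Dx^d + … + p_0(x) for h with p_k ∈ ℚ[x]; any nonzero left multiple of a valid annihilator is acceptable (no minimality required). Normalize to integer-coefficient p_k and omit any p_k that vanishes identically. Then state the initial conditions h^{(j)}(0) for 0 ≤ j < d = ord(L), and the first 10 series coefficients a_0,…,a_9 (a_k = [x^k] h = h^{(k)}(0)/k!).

L = -3·Dx + (1 + 4·x + 4·x^2)·Dx^2  (order 2).
h: a_k = 0, -3, -9/2, 3/2, 9/8, -153/40, 519/80, -4743/560, 37323/4480, -15139/4480, …
ICs: h(0) = 0, h′(0) = -3.

f: a_k = -3, -9, -27/2, -27/2, -81/8, -243/40, -243/80, -729/560, -2187/4480, -729/4480, …
h₀=f(r): pull back L_f along r ⇒ L₀.
h=∫h₀ ⇒ L = L₀·Dx.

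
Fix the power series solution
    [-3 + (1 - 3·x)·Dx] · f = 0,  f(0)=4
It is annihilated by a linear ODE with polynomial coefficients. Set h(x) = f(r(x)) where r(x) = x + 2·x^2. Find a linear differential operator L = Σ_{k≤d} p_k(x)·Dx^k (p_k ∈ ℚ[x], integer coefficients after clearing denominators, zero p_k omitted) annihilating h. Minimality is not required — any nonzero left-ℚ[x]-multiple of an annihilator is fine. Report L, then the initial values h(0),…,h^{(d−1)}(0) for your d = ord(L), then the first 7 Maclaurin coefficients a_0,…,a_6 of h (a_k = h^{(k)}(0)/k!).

f: a_k = 4, 12, 36, 108, 324, 972, 2916, …
Substitute x→r, Dx→(1/r')Dx; clear ⇒ L₀.
L = (3 + 12·x) + (-1 + 3·x + 6·x^2)·Dx  (order 1).
h: a_k = 4, 12, 60, 252, 1116, 4860, 21276, …
ICs: h(0) = 4.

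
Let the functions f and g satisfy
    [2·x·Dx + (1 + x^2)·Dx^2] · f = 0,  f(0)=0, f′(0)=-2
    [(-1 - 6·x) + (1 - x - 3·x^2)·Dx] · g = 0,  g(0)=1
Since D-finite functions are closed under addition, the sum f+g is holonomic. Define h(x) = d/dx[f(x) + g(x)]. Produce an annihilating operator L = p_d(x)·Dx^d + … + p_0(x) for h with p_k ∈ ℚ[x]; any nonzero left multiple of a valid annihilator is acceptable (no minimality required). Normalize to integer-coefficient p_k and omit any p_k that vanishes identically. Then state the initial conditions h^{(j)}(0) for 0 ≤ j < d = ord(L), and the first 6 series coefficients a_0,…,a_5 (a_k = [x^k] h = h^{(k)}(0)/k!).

f: a_k = 0, -2, 0, 2/3, 0, -2/5, …
g: a_k = 1, 1, 4, 7, 19, 40, …
f+g: L₀ = lclm(L_f,L_g), ord ≤ 2+1.
h₀' ⇒ L via d/dx closure of L₀.
L = (8 - 32·x - 300·x^2 - 504·x^3 - 1134·x^4 - 162·x^6) + (-22 - 148·x - 184·x^2 - 576·x^3 - 441·x^4 - 918·x^5 - 27·x^6 - 162·x^7)·Dx + (4 + 6·x + 18·x^2 - 60·x^3 - 85·x^4 - 75·x^5 - 126·x^6 - 9·x^7 - 27·x^8)·Dx^2  (order 2).
h: a_k = -1, 8, 23, 76, 198, 582, …
ICs: h(0) = -1, h′(0) = 8.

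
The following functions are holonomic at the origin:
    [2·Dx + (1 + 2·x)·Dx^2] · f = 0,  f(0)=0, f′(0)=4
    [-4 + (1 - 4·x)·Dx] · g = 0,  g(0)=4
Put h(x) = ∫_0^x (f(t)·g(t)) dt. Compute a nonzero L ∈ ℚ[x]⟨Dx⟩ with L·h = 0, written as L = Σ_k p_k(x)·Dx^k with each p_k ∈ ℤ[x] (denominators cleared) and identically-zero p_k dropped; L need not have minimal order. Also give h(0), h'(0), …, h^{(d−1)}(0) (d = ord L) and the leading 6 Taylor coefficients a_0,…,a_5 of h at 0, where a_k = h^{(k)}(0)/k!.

f: a_k = 0, 4, -4, 16/3, -8, 64/5, …
g: a_k = 4, 16, 64, 256, 1024, 4096, …
h₀=f·g: eliminate ⇒ L₀, order ≤ 2·1.
h=∫₀ˣh₀: take L = L₀·Dx.
L = 8·Dx + (6 + 24·x)·Dx^2 + (-1 + 2·x + 8·x^2)·Dx^3  (order 3).
h: a_k = 0, 0, 8, 16, 160/3, 2464/15, …
ICs: h(0) = 0, h′(0) = 0, h′′(0) = 16.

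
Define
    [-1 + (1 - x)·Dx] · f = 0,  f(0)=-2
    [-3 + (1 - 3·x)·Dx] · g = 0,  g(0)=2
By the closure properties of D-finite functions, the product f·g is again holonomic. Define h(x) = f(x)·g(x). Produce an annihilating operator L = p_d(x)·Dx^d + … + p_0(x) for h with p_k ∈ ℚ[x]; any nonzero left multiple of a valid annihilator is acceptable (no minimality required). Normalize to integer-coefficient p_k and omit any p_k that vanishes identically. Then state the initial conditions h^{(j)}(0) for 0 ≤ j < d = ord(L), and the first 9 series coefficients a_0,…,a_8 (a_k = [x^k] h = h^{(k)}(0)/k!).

L = (-4 + 6·x) + (1 - 4·x + 3·x^2)·Dx  (order 1).
h: a_k = -4, -16, -52, -160, -484, -1456, -4372, -13120, -39364, …
ICs: h(0) = -4.

f: a_k = -2, -2, -2, -2, -2, -2, -2, -2, -2, …
g: a_k = 2, 6, 18, 54, 162, 486, 1458, 4374, 13122, …
Product ⇒ symmetric product L₀, ord ≤ 1.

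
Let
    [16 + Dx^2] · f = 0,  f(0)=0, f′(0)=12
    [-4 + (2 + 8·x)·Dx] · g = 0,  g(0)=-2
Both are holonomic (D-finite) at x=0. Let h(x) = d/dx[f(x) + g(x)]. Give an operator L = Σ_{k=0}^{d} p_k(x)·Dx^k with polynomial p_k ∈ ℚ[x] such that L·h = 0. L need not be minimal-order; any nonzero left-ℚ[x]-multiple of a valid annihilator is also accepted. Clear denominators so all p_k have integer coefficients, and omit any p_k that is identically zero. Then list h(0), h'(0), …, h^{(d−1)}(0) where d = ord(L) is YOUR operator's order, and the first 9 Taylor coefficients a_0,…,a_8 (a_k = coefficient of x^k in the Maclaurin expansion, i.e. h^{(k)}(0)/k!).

L = (-608 - 1024·x - 2048·x^2) + (-112 - 960·x - 3072·x^2 - 4096·x^3)·Dx + (-38 - 64·x - 128·x^2)·Dx^2 + (-7 - 60·x - 192·x^2 - 256·x^3)·Dx^3  (order 3).
h: a_k = 8, 8, -120, 80, -152, 1008, -56464/15, 13728, -5403352/105, …
ICs: h(0) = 8, h′(0) = 8, h′′(0) = -240.

f: a_k = 0, 12, 0, -32, 0, 128/5, 0, -1024/105, 0, …
g: a_k = -2, -4, 4, -8, 20, -56, 168, -528, 1716, …
f+g: L₀ = lclm(L_f,L_g), ord ≤ 2+1.
h₀' ⇒ L via d/dx closure of L₀.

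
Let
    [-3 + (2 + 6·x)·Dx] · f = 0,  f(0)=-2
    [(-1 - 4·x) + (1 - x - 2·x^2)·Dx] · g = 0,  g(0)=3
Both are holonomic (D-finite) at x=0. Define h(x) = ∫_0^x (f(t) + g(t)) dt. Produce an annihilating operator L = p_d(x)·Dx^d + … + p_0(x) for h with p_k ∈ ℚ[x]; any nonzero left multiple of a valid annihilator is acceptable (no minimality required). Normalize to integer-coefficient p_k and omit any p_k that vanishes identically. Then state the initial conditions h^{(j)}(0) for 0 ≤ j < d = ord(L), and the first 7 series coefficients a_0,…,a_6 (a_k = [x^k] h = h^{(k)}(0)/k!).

L = (45 + 207·x + 306·x^2 + 360·x^3)·Dx + (-33 - 174·x - 573·x^2 - 1044·x^3 - 900·x^4)·Dx^2 + (-2 + 30·x + 138·x^2 - 38·x^3 - 504·x^4 - 360·x^5)·Dx^3  (order 3).
h: a_k = 0, 1, 0, 15/4, 93/32, 2517/320, 2121/256, …
ICs: h(0) = 0, h′(0) = 1, h′′(0) = 0.

f: a_k = -2, -3, 9/4, -27/8, 405/64, -1701/128, 15309/512, …
g: a_k = 3, 3, 9, 15, 33, 63, 129, …
L₀ := lclm(L_f,L_g); ord L₀ ≤ 1+1.
∫: right-multiply L₀ by Dx.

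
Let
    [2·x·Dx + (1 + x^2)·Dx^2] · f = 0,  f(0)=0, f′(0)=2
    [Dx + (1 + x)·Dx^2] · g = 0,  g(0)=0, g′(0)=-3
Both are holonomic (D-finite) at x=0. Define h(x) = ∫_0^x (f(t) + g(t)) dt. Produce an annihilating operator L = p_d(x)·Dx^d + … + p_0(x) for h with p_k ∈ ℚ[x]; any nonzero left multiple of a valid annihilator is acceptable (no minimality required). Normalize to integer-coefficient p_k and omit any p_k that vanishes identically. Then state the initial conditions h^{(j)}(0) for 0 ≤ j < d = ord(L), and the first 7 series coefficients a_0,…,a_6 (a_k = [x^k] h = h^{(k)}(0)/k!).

f: a_k = 0, 2, 0, -2/3, 0, 2/5, 0, …
g: a_k = 0, -3, 3/2, -1, 3/4, -3/5, 1/2, …
Weyl lclm of L_f,L_g ⇒ L₀ (ord ≤ 4).
h=∫₀ˣh₀: take L = L₀·Dx.
L = (-2 - 6·x + 6·x^2 + 2·x^3)·Dx^2 + (-4 - 4·x + 12·x^3 + 4·x^4)·Dx^3 + (-1 + x + 2·x^2 + 2·x^3 + 3·x^4 + x^5)·Dx^4  (order 4).
h: a_k = 0, 0, -1/2, 1/2, -5/12, 3/20, -1/30, …
ICs: h(0) = 0, h′(0) = 0, h′′(0) = -1, h′′′(0) = 3.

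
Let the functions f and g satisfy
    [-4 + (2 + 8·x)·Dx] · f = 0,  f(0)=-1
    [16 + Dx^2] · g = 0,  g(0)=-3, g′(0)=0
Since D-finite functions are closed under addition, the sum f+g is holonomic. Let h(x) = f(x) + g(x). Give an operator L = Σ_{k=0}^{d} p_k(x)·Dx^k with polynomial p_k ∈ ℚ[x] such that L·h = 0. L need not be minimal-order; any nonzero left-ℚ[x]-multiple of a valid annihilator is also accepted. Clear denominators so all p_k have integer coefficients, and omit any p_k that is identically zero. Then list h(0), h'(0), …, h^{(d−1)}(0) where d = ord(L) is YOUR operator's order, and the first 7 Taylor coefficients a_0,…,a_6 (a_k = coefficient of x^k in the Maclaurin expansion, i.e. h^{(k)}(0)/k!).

f: a_k = -1, -2, 2, -4, 10, -28, 84, …
g: a_k = -3, 0, 24, 0, -32, 0, 256/15, …
L₀ := lclm(L_f,L_g); ord L₀ ≤ 1+2.
L = (-224 - 1024·x - 2048·x^2) + (48 + 704·x + 3072·x^2 + 4096·x^3)·Dx + (-14 - 64·x - 128·x^2)·Dx^2 + (3 + 44·x + 192·x^2 + 256·x^3)·Dx^3  (order 3).
h: a_k = -4, -2, 26, -4, -22, -28, 1516/15, …
ICs: h(0) = -4, h′(0) = -2, h′′(0) = 52.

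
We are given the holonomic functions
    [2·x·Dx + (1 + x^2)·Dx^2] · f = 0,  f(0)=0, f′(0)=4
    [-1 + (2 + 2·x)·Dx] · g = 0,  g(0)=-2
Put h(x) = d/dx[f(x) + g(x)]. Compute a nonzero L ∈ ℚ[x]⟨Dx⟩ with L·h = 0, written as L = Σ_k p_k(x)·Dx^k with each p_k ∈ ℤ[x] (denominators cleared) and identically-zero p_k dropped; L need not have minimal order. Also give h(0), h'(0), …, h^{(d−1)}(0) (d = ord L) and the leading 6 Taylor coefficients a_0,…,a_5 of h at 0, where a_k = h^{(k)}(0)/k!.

L = (-4 - 10·x + 12·x^2 + 6·x^3) + (-11 - 16·x + 10·x^2 + 48·x^3 + 21·x^4)·Dx + (-2 + 6·x + 12·x^2 + 12·x^3 + 14·x^4 + 6·x^5)·Dx^2  (order 2).
h: a_k = 3, 1/2, -35/8, 5/16, 477/128, 63/256, …
ICs: h(0) = 3, h′(0) = 1/2.

f: a_k = 0, 4, 0, -4/3, 0, 4/5, …
g: a_k = -2, -1, 1/4, -1/8, 5/64, -7/128, …
L₀ := lclm(L_f,L_g); ord L₀ ≤ 2+1.
Derive L from L₀ (diff closure).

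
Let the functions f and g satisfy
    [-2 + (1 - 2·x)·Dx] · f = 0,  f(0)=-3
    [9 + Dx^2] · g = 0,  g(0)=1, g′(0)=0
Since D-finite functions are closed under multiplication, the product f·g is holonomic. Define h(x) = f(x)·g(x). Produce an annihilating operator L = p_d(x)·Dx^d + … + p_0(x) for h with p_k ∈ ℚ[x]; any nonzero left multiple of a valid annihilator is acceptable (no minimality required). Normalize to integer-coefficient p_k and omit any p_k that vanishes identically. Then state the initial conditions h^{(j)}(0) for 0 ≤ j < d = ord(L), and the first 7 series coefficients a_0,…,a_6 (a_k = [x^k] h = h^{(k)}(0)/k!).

L = (-9 + 18·x) + 4·Dx + (-1 + 2·x)·Dx^2  (order 2).
h: a_k = -3, -6, 3/2, 3, -33/8, -33/4, -1077/80, …
ICs: h(0) = -3, h′(0) = -6.

f: a_k = -3, -6, -12, -24, -48, -96, -192, …
g: a_k = 1, 0, -9/2, 0, 27/8, 0, -81/80, …
h₀=f·g: eliminate ⇒ L₀, order ≤ 1·2.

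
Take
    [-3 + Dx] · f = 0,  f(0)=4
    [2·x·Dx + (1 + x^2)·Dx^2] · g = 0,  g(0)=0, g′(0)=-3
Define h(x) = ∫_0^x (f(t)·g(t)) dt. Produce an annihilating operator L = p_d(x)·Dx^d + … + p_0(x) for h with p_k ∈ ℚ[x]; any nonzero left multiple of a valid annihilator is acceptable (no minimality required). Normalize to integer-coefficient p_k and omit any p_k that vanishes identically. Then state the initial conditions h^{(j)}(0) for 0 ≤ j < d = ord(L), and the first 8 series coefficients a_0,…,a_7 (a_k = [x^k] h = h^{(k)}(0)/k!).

L = (9 - 6·x + 9·x^2)·Dx + (-6 + 2·x - 6·x^2)·Dx^2 + (1 + x^2)·Dx^3  (order 3).
h: a_k = 0, 0, -6, -12, -25/2, -42/5, -83/20, -27/14, …
ICs: h(0) = 0, h′(0) = 0, h′′(0) = -12.

f: a_k = 4, 12, 18, 18, 27/2, 81/10, 81/20, 243/140, …
g: a_k = 0, -3, 0, 1, 0, -3/5, 0, 3/7, …
L₀ := L_f ⊗_s L_g (sym. prod.), ord ≤ 2.
h=∫h₀ ⇒ L = L₀·Dx.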